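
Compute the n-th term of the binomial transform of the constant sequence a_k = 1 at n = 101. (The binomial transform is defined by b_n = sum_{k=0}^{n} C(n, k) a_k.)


With a_k = 1 for all k, b_n = sum_{k=0}^{n} C(n, k) = 2^n by the binomial theorem.
For n = 101: 2^101 = 2535301200456458802993406410752.

2535301200456458802993406410752


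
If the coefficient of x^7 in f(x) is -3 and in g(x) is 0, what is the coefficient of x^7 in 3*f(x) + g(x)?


Scalar multiplication scales coefficients: 3 * -3 = -9.
Then add the g coefficient: -9 + 0
= -9

-9


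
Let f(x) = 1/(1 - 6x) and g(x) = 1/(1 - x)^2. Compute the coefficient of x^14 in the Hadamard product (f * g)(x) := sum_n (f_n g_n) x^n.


f has coefficients f_k = 6^k. For g = 1/(1 - x)^2 the coefficient is g_k = C(k + 1, 1) = k + 1. The Hadamard coefficient is (f * g)_k = 6^k * (k + 1).
For k = 14: 6^14 * 15 = 78364164096 * 15 = 1175462461440.

1175462461440


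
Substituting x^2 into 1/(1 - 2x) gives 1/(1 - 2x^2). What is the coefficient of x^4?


The coefficient of x^(2m) in 1/(1 - 2x^2) is 2^m.
With n = 4 = 2*2, the coefficient is 2^2 = 4.

4


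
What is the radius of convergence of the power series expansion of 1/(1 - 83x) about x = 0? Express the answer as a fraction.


Expanding 1/(1 - 83x) = sum_{k>=0} 83^k x^k, the series converges when |83x| < 1, i.e., |x| < 1/83.
So the radius of convergence is 1/83 = 1/83.

1/83


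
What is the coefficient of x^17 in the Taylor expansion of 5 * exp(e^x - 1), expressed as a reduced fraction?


exp(e^x - 1) = sum_{k>=0} Bell_k x^k / k!, where Bell_k is the k-th Bell number.
So the coefficient of x^17 is 5 * Bell_17 / 17!.
Computing: Bell_17 = 82864869804 and 17! = 355687428096000, giving
5 * 82864869804/355687428096000 = 255755771/219560140800.

255755771/219560140800


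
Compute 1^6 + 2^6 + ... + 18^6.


This power sum has a closed form given by Faulhaber's formula
sum_{k=1}^{m} k^p = (1 / (p + 1)) * sum_{j=0}^{p} C(p + 1, j) B_j m^(p + 1 - j),
but for small m direct computation is fastest:
1 + 64 + 729 + 4096 + 15625 + 46656 + 117649 + 262144 + 531441 + 1000000 + 1771561 + 2985984 + 4826809 + 7529536 + 11390625 + 16777216 + 24137569 + 34012224 = 105409929.

105409929


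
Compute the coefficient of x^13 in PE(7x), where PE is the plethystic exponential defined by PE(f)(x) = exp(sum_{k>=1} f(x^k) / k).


With f(x) = 7x, the exponent is sum_{k>=1} 7 x^k / k = 7 * (-ln(1 - x)). Exponentiating:
PE(7x) = exp(-7 ln(1 - x)) = 1/(1 - x)^7.
By the negative binomial expansion, [x^n] 1/(1 - x)^7 = C(n + 6, 6).
For n = 13: C(19, 6) = 27132.

27132


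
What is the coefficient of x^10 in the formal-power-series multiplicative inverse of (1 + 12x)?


The inverse is 1/(1 + 12x). Apply the geometric identity 1/(1 - y) = sum_{k>=0} y^k with y = -12x:
1/(1 + 12x) = sum_{k>=0} (-12)^k x^k.
So the coefficient of x^10 is (-12)^10 = 61917364224.

61917364224


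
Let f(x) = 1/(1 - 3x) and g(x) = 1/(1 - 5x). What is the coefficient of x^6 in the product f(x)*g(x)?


The coefficient of x^n in f*g is the Cauchy product: sum_{k=0}^{n} a^k * b^(n-k).
With a=3, b=5, n=6:
sum_{k=0}^{6} 3^k * 5^(6-k)
= 37969

37969


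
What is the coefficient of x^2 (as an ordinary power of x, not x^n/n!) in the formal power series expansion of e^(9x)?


The exponential series is e^y = sum_{k>=0} y^k / k!. Substituting y = 9x gives
e^(9x) = sum_{k>=0} 9^k x^k / k!.
So the coefficient of x^n is a^n/n! with a = 9, n = 2:
9^2 / 2! = 81/2 = 81/2

81/2


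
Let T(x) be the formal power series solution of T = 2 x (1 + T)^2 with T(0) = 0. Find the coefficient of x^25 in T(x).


Apply the Lagrange inversion formula: if T = 2 x * phi(T) with phi(t) = (1 + t)^2, then [x^n] T = 2^n * (1/n) [t^(n-1)] phi(t)^n = 2^n * (1/n) [t^(n-1)] (1 + t)^(2n) = 2^n * (1/n) C(2n, n-1).
Using the identity C(2n, n-1) = C(2n, n) * n / (n+1), the unscaled factor equals C(2n, n) / (n+1) = C_n, the n-th Catalan number.
For n = 25: C_25 = C(50, 25) / 26 = 126410606437752/26 = 4861946401452.
With the 2^25 = 33554432 factor, the coefficient is 33554432 * 4861946401452 = 163139849915165835264.

163139849915165835264


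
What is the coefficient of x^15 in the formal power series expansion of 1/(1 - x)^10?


The negative binomial / multiset identity is
1/(1 - x)^r = sum_{k>=0} C(k + r - 1, r - 1) x^k.
Here r = 10 and k = 15, so the coefficient is
C(15 + 9, 9) = C(24, 9)
= 1307504

1307504


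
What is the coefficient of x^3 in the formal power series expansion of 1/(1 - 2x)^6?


The general identity 1/(1 - c x)^r = sum_{k>=0} c^k C(k + r - 1, r - 1) x^k follows by substituting y = c x into 1/(1 - y)^r = sum_{k>=0} C(k + r - 1, r - 1) y^k.
For c = 2, r = 6, k = 3:
2^3 * C(8, 5) = 8 * 56 = 448.

448


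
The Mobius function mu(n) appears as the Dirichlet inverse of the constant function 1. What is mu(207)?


207 has a squared prime factor, so mu(207) = 0.
Factorization reveals a repeated prime.

0


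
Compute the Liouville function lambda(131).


The Liouville function is lambda(k) = (-1)^Omega(k), where Omega(k) counts the prime factors of k with multiplicity.
Factoring: 131 = 131, so Omega(131) = 1.
lambda(131) = (-1)^1 = -1.

-1


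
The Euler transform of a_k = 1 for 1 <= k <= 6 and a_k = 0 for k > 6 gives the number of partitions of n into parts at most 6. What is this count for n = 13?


Partitions of 13 into parts at most 6:
Using generating function (1-x)^(-1)(1-x^2)^(-1)...(1-x^6)^(-1),
the coefficient of x^13 = 71

71


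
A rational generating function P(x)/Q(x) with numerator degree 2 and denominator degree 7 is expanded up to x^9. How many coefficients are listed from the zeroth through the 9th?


Expanding up to x^9 gives the coefficients for x^0, x^1, ..., x^9.
That is 9 + 1 = 10 coefficients in total.

10


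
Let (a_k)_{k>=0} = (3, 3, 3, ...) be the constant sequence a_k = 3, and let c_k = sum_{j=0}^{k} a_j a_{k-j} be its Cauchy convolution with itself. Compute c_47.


Since a_j = 3 for all j >= 0, the convolution sum becomes
c_k = sum_{j=0}^{k} 3 * 3 = 9 * (k + 1).
Equivalently, the generating function of (a_k) is 3/(1 - x) and its square is 9/(1 - x)^2 = sum_{k>=0} 9(k + 1) x^k.
For k = 47: 9 * 48 = 432.

432


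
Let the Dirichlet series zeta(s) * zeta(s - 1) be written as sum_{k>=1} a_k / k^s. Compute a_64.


Convolution gives a_k = sum_{d | k} d * 1 = sum_{d | k} d = sigma(k), the sum of positive divisors of k.
For k = 64, the divisors are 1, 2, 4, 8, 16, 32, 64, so
sigma(64) = 1 + 2 + 4 + 8 + 16 + 32 + 64 = 127.

127


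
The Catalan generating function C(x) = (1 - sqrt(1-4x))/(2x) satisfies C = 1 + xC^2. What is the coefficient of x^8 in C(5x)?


Substituting x -> 5x scales the n-th coefficient by 5^n, so [x^8] C(5x) = 5^8 * C_8.
C_8 = C(2*8, 8)/(9) = 12870/9 = 1430.
So 5^8 * 1430 = 390625 * 1430 = 558593750.

558593750


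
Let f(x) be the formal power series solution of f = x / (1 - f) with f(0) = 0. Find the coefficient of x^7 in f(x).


Apply Lagrange inversion: f = x * phi(f) with phi(t) = 1/(1 - t), so
[x^n] f = (1/n) [t^(n-1)] phi(t)^n = (1/n) [t^(n-1)] (1 - t)^(-n) = (1/n) C(2n - 2, n - 1) = C_{n-1}.
For n = 7: C_6 = C(12, 6) / 7 = 924/7 = 132 = 132.

132


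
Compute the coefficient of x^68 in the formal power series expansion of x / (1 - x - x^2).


Let f(x) = sum_{k>=0} a_k x^k. Multiplying f(x) * (1 - x - x^2) = x and matching coefficients gives a_0 = 0, a_1 = 1, and a_k = a_{k-1} + a_{k-2} for k >= 2. These are the Fibonacci numbers F_k.
Iterating from F_0 = 0, F_1 = 1:
F_0=0, F_1=1, F_2=1, F_3=2, F_4=3, F_5=5, F_6=8, F_7=13, F_8=21, F_9=34, ...
F_68 = 72723460248141.

72723460248141


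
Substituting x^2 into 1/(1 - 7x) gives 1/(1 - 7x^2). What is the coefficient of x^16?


The coefficient of x^(2m) in 1/(1 - 7x^2) is 7^m.
With n = 16 = 2*8, the coefficient is 7^8 = 5764801.

5764801


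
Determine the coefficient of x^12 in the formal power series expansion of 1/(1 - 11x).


The geometric series identity gives 1/(1 - c x) = sum_{k>=0} c^k x^k, so the coefficient of x^k is c^k.
Here c = 11 and k = 12.
Computing: 11^12 = 3138428376721

3138428376721


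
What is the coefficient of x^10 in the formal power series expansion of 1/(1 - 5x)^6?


The general identity 1/(1 - c x)^r = sum_{k>=0} c^k C(k + r - 1, r - 1) x^k follows by substituting y = c x into 1/(1 - y)^r = sum_{k>=0} C(k + r - 1, r - 1) y^k.
For c = 5, r = 6, k = 10:
5^10 * C(15, 5) = 9765625 * 3003 = 29326171875.

29326171875


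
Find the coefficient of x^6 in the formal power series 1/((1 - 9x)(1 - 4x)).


By partial fractions or Cauchy convolution:
The coefficient equals sum_{k=0}^{6} 9^k * 4^(6-k).
= 953317

953317


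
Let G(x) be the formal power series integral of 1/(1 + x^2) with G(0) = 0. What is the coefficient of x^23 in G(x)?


1/(1 + x^2) = sum_{j>=0} (-1)^j x^(2j). Integrating termwise with G(0) = 0:
G(x) = sum_{j>=0} (-1)^j x^(2j+1) / (2j+1) = arctan(x).
Only odd powers are nonzero. For x^23 write 23 = 2*11 + 1, giving
(-1)^11 / 23 = -1/23 = -1/23.

-1/23


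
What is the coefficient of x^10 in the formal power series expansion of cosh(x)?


The Maclaurin series is cosh(t) = sum_{m>=0} t^(2m) / (2m)!, so substituting t = x, only even powers of x are nonzero, with coefficient of x^(2m) equal to 1 / (2m)!.
For x^10 the coefficient is 1/10! = 1/3628800 = 1/3628800.

1/3628800


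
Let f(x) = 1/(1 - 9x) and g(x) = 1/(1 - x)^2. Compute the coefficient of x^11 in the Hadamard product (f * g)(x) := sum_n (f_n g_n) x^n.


f has coefficients f_k = 9^k. For g = 1/(1 - x)^2 the coefficient is g_k = C(k + 1, 1) = k + 1. The Hadamard coefficient is (f * g)_k = 9^k * (k + 1).
For k = 11: 9^11 * 12 = 31381059609 * 12 = 376572715308.

376572715308


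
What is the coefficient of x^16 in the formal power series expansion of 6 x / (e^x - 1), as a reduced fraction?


The exponential generating function for Bernoulli numbers is
x / (e^x - 1) = sum_{k>=0} B_k x^k / k!.
So the coefficient of x^16 in 6 x / (e^x - 1) is 6 B_16 / 16!.
Computing: B_16 = -3617/510, 16! = 20922789888000, giving
6 * -3617/510 / 20922789888000 = -3617/1778437140480000.

-3617/1778437140480000


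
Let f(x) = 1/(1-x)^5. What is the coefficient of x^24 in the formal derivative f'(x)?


Differentiate: d/dx [ 1/(1-x)^r ] = r / (1-x)^(r+1).
Here r = 5, so f'(x) = 5 / (1-x)^6.
The expansion of 1/(1-x)^(r+1) has coefficient of x^n equal to C(n+r, r).
So the coefficient of x^24 in f'(x) is
5 * C(29, 5) = 5 * 118755 = 593775

593775


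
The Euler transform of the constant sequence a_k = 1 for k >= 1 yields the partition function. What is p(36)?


The Euler transform converts the sequence a_k = 1 into the number of integer partitions.
Using the recurrence or dynamic programming:
p(36) = 17977

17977


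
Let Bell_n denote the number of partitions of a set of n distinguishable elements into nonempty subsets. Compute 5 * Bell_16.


Bell_16 can be computed from the Bell triangle or from Dobinski's identity Bell_n = (1/e) * sum_{k>=0} k^n / k!.
Computing Bell_16 = 10480142147.
Then 5 * 10480142147 = 52400710735.

52400710735


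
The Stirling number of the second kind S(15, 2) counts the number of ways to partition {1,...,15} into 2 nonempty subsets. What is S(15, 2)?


Using the explicit formula S(n,k) = (1/k!) sum_{j=0}^{k} (-1)^(k-j) C(k,j) j^n:
S(15, 2) = 16383
Equivalently, S(n,k) is n! times the coefficient of x^n in the EGF (e^x - 1)^k / k!.

16383


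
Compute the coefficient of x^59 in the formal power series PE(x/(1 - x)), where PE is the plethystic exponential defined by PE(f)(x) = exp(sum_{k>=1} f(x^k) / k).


For f(x) = x/(1 - x) we have
sum_{k>=1} f(x^k) / k = sum_{k>=1} (1/k) * x^k / (1 - x^k) = sum_{k, m >= 1} x^(k m) / k,
which after exponentiating simplifies to
PE(x/(1 - x)) = prod_{k>=1} 1 / (1 - x^k).
This is the generating function for the partition function p(n), so the coefficient of x^59 is p(59).
Computing p(59) by dynamic programming over parts 1, 2, ..., 59: p(59) = 831820.

831820


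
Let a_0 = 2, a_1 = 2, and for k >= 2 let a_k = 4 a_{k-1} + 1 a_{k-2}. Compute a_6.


Iterating the recurrence forward:
a_0 = 2
a_1 = 2
a_2 = 4*2 + 1*2 = 10
a_3 = 4*10 + 1*2 = 42
a_4 = 4*42 + 1*10 = 178
a_5 = 4*178 + 1*42 = 754
a_6 = 4*754 + 1*178 = 3194
So a_6 = 3194.

3194


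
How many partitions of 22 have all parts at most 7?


Using the generating function (1-x)^(-1)(1-x^2)^(-1)...(1-x^7)^(-1),
the coefficient of x^22 counts these restricted partitions.
Result = 522

522


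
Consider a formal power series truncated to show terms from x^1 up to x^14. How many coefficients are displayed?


From x^1 to x^14 inclusive, the count is 14 - 1 + 1 = 14.

14


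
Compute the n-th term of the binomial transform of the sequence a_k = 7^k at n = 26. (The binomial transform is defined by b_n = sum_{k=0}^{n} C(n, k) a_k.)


With a_k = 7^k, b_n = sum_{k=0}^{n} C(n, k) 7^k = (1 + 7)^n by the binomial theorem.
For n = 26: (1 + 7)^26 = 8^26 = 302231454903657293676544.

302231454903657293676544


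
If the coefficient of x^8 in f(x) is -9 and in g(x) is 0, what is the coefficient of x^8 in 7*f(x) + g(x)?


Scalar multiplication scales coefficients: 7 * -9 = -63.
Then add the g coefficient: -63 + 0
= -63

-63


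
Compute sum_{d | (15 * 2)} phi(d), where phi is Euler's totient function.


First, 15 * 2 = 30. One classical identity is sum_{d | n} phi(d) = n (each k in [1, n] has a unique gcd with n, and among the k's with gcd(k, n) = n/d there are phi(d) of them). So the sum equals 30. We also verify directly:
Divisors of 30: 1, 2, 3, 5, 6, 10, 15, 30.
phi values: 1, 1, 2, 4, 2, 4, 8, 8.
Sum = 30.

30


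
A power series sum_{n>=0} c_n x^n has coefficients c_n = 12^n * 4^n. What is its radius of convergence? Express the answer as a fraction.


By the root test (Cauchy-Hadamard), the radius is R = 1 / limsup_n |c_n|^(1/n).
Here |c_n|^(1/n) = (12^n * 4^n)^(1/n) = 12 * 4 = 48 for all n.
So R = 1/48 = 1/48.

1/48


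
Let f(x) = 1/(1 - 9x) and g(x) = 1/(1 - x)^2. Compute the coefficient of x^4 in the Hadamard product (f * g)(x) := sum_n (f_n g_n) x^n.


f has coefficients f_k = 9^k. For g = 1/(1 - x)^2 the coefficient is g_k = C(k + 1, 1) = k + 1. The Hadamard coefficient is (f * g)_k = 9^k * (k + 1).
For k = 4: 9^4 * 5 = 6561 * 5 = 32805.

32805


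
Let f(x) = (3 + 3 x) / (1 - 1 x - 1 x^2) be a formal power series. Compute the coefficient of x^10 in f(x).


Write f(x) = sum_{k>=0} a_k x^k. Multiplying both sides by 1 - 1 x - 1 x^2 gives
(1 - 1 x - 1 x^2) sum_{k>=0} a_k x^k = 3 + 3 x.
Matching coefficients:
 x^0: a_0 = 3
 x^1: a_1 - 1 a_0 = 3  =>  a_1 = 1*3 + 3 = 6
 x^k (k >= 2): a_k = 1 a_{k-1} + 1 a_{k-2}.
Iterating: a_2 = 9, a_3 = 15, a_4 = 24, a_5 = 39, a_6 = 63, a_7 = 102, a_8 = 165, a_9 = 267, a_10 = 432.
So the coefficient of x^10 is 432.

432


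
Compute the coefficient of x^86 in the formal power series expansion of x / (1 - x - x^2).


Let f(x) = sum_{k>=0} a_k x^k. Multiplying f(x) * (1 - x - x^2) = x and matching coefficients gives a_0 = 0, a_1 = 1, and a_k = a_{k-1} + a_{k-2} for k >= 2. These are the Fibonacci numbers F_k.
Iterating from F_0 = 0, F_1 = 1:
F_0=0, F_1=1, F_2=1, F_3=2, F_4=3, F_5=5, F_6=8, F_7=13, F_8=21, F_9=34, ...
F_86 = 420196140727489673.

420196140727489673


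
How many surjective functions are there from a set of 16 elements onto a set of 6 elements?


By inclusion-exclusion on which target elements are missed, the number of surjections from an n-set onto a k-set is
surj(n, k) = sum_{j=0}^{k} (-1)^j C(k, j) (k - j)^n.
Equivalently surj(n, k) = k! * S(n, k), where S(n, k) is the Stirling number of the second kind.
For n = 16, k = 6:
S(16, 6) = 2734926558, so
surj = 6! * 2734926558 = 720 * 2734926558 = 1969147121760.

1969147121760


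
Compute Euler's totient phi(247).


phi(n) counts integers in [1, n] coprime to n. Using the multiplicative formula phi(n) = n * prod_{p | n} (1 - 1/p):
247 = 13 * 19, so
phi(247) = 247 * (1 - 1/13) * (1 - 1/19) = 216.

216


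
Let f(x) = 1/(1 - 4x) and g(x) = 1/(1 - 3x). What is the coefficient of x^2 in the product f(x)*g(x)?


The coefficient of x^n in f*g is the Cauchy product: sum_{k=0}^{n} a^k * b^(n-k).
With a=4, b=3, n=2:
sum_{k=0}^{2} 4^k * 3^(2-k)
= 37

37


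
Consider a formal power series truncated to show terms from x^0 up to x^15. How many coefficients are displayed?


From x^0 to x^15 inclusive, the count is 15 - 0 + 1 = 16.

16


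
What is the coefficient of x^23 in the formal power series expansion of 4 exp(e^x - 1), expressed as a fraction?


exp(e^x - 1) is the exponential generating function for the Bell numbers Bell_k: exp(e^x - 1) = sum_{k>=0} Bell_k x^k / k!.
So the coefficient of x^23 in 4 exp(e^x - 1) is 4 Bell_23 / 23!.
Computing: Bell_23 = 44152005855084346 and 23! = 25852016738884976640000, giving
4 * 44152005855084346/25852016738884976640000 = 22076002927542173/3231502092360622080000.

22076002927542173/3231502092360622080000


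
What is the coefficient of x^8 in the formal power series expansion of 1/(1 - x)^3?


The negative binomial / multiset identity is
1/(1 - x)^r = sum_{k>=0} C(k + r - 1, r - 1) x^k.
Here r = 3 and k = 8, so the coefficient is
C(8 + 2, 2) = C(10, 2)
= 45

45


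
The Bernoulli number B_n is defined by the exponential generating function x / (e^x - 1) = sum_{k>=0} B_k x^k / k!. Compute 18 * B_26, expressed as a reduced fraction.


Bernoulli numbers can also be computed recursively via B_0 = 1 and sum_{j=0}^{m} C(m+1, j) B_j = 0 for m >= 1. Odd-index Bernoulli numbers vanish for k >= 3.
Computing B_26 = 8553103/6, so 18 * B_26 = 18 * 8553103/6 = 25659309.

25659309


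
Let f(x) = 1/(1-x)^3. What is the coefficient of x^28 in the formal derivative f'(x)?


Differentiate: d/dx [ 1/(1-x)^r ] = r / (1-x)^(r+1).
Here r = 3, so f'(x) = 3 / (1-x)^4.
The expansion of 1/(1-x)^(r+1) has coefficient of x^n equal to C(n+r, r).
So the coefficient of x^28 in f'(x) is
3 * C(31, 3) = 3 * 4495 = 13485

13485


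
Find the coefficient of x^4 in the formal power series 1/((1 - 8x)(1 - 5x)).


By partial fractions or Cauchy convolution:
The coefficient equals sum_{k=0}^{4} 8^k * 5^(4-k).
= 9881

9881


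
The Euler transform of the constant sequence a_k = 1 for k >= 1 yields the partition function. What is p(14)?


The Euler transform converts the sequence a_k = 1 into the number of integer partitions.
Using the recurrence or dynamic programming:
p(14) = 135

135


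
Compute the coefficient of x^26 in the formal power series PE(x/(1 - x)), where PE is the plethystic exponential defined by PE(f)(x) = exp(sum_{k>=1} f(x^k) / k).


For f(x) = x/(1 - x) we have
sum_{k>=1} f(x^k) / k = sum_{k>=1} (1/k) * x^k / (1 - x^k) = sum_{k, m >= 1} x^(k m) / k,
which after exponentiating simplifies to
PE(x/(1 - x)) = prod_{k>=1} 1 / (1 - x^k).
This is the generating function for the partition function p(n), so the coefficient of x^26 is p(26).
Computing p(26) by dynamic programming over parts 1, 2, ..., 26: p(26) = 2436.

2436


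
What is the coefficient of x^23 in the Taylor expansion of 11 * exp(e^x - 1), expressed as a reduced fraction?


exp(e^x - 1) = sum_{k>=0} Bell_k x^k / k!, where Bell_k is the k-th Bell number.
So the coefficient of x^23 is 11 * Bell_23 / 23!.
Computing: Bell_23 = 44152005855084346 and 23! = 25852016738884976640000, giving
11 * 44152005855084346/25852016738884976640000 = 22076002927542173/1175091669949317120000.

22076002927542173/1175091669949317120000


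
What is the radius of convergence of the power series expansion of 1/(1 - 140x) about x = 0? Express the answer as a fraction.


Expanding 1/(1 - 140x) = sum_{k>=0} 140^k x^k, the series converges when |140x| < 1, i.e., |x| < 1/140.
So the radius of convergence is 1/140 = 1/140.

1/140


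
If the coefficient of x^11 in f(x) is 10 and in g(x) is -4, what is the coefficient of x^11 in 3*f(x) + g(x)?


Scalar multiplication scales coefficients: 3 * 10 = 30.
Then add the g coefficient: 30 + -4
= 26

26


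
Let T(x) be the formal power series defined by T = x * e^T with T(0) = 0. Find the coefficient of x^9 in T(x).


Apply the Lagrange inversion formula: if T = x * phi(T) with phi(t) = e^t, then
[x^n] T = (1/n) [t^(n-1)] phi(t)^n = (1/n) [t^(n-1)] e^(n t) = (1/n) * n^(n-1) / (n-1)! = n^(n-1) / n!.
When c = 1 this is the Cayley count of rooted labeled trees on n vertices, divided by n!.
For n = 9: 9^8 / 9! = 43046721/362880 = 531441/4480.

531441/4480


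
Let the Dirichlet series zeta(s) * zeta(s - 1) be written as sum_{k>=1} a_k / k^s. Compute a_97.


Convolution gives a_k = sum_{d | k} d * 1 = sum_{d | k} d = sigma(k), the sum of positive divisors of k.
For k = 97, the divisors are 1, 97, so
sigma(97) = 1 + 97 = 98.

98


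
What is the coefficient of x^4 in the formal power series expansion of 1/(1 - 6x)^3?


The general identity 1/(1 - c x)^r = sum_{k>=0} c^k C(k + r - 1, r - 1) x^k follows by substituting y = c x into 1/(1 - y)^r = sum_{k>=0} C(k + r - 1, r - 1) y^k.
For c = 6, r = 3, k = 4:
6^4 * C(6, 2) = 1296 * 15 = 19440.

19440


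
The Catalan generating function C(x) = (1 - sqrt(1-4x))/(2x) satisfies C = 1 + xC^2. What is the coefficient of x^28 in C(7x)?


Substituting x -> 7x scales the n-th coefficient by 7^n, so [x^28] C(7x) = 7^28 * C_28.
C_28 = C(2*28, 28)/(29) = 7648690600760440/29 = 263747951750360.
So 7^28 * 263747951750360 = 459986536544739960976801 * 263747951750360 = 121320506846417282097162299403303398360.

121320506846417282097162299403303398360


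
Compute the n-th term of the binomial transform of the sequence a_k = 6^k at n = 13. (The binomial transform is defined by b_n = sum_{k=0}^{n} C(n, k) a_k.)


With a_k = 6^k, b_n = sum_{k=0}^{n} C(n, k) 6^k = (1 + 6)^n by the binomial theorem.
For n = 13: (1 + 6)^13 = 7^13 = 96889010407.

96889010407


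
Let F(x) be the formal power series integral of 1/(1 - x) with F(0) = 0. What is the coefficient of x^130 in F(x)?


1/(1 - x) = sum_{k>=0} x^k. Integrating termwise and using F(0) = 0 gives
F(x) = sum_{k>=0} x^(k+1) / (k+1) = sum_{m>=1} x^m / m = -ln(1 - x).
So the coefficient of x^130 is 1/130 = 1/130.

1/130


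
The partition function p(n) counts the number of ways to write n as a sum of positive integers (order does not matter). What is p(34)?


Using the generating function prod_{k>=1} 1/(1-x^k), we compute p(34).
By dynamic programming over parts 1 through 34:
p(34) = 12310

12310


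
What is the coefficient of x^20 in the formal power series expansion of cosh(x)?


The Maclaurin series is cosh(t) = sum_{m>=0} t^(2m) / (2m)!, so substituting t = x, only even powers of x are nonzero, with coefficient of x^(2m) equal to 1 / (2m)!.
For x^20 the coefficient is 1/20! = 1/2432902008176640000 = 1/2432902008176640000.

1/2432902008176640000


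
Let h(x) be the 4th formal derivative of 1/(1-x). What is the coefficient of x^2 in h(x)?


Differentiating 4 times: d^4/dx^4 [1/(1-x)] = 4!/(1-x)^5.
The expansion 1/(1-x)^5 = sum_{k>=0} C(k+4, 4) x^k, so the coefficient of x^n in 4!/(1-x)^5 is 4! * C(n+4, 4).
For n = 2: 24 * C(6, 4) = 24 * 15 = 360

360


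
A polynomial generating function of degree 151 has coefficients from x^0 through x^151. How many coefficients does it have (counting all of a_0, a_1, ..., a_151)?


A polynomial of degree 151 takes the form a_0 + a_1 x + ... + a_151 x^151.
The number of coefficients is 151 + 1 = 152.

152


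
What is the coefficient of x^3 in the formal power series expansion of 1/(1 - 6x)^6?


The general identity 1/(1 - c x)^r = sum_{k>=0} c^k C(k + r - 1, r - 1) x^k follows by substituting y = c x into 1/(1 - y)^r = sum_{k>=0} C(k + r - 1, r - 1) y^k.
For c = 6, r = 6, k = 3:
6^3 * C(8, 5) = 216 * 56 = 12096.

12096


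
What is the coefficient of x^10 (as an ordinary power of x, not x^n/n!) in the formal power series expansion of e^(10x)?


The exponential series is e^y = sum_{k>=0} y^k / k!. Substituting y = 10x gives
e^(10x) = sum_{k>=0} 10^k x^k / k!.
So the coefficient of x^n is a^n/n! with a = 10, n = 10:
10^10 / 10! = 10000000000/3628800 = 1562500/567

1562500/567


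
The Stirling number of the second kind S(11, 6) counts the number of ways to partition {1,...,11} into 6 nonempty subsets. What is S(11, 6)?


Using the explicit formula S(n,k) = (1/k!) sum_{j=0}^{k} (-1)^(k-j) C(k,j) j^n:
S(11, 6) = 179487
Equivalently, S(n,k) is n! times the coefficient of x^n in the EGF (e^x - 1)^k / k!.

179487


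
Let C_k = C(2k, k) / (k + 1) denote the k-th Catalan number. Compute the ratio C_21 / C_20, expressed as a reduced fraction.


Using C_k = (2k)! / (k! (k+1)!), the ratio C_{k+1}/C_k simplifies to
C_{k+1}/C_k = [(2k+2)! / ((k+1)! (k+2)!)] * [k! (k+1)! / (2k)!]
 = (2k+2)(2k+1) / ((k+1)(k+2)) = 2(2k+1) / (k+2).
For k = 20: 2(2*20 + 1) / (20 + 2) = 82/22 = 41/11.

41/11


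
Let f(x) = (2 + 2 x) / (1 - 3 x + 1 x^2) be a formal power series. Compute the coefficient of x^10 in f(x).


Write f(x) = sum_{k>=0} a_k x^k. Multiplying both sides by 1 - 3 x + 1 x^2 gives
(1 - 3 x + 1 x^2) sum_{k>=0} a_k x^k = 2 + 2 x.
Matching coefficients:
 x^0: a_0 = 2
 x^1: a_1 - 3 a_0 = 2  =>  a_1 = 3*2 + 2 = 8
 x^k (k >= 2): a_k = 3 a_{k-1} - 1 a_{k-2}.
Iterating: a_2 = 22, a_3 = 58, a_4 = 152, a_5 = 398, a_6 = 1042, a_7 = 2728, a_8 = 7142, a_9 = 18698, a_10 = 48952.
So the coefficient of x^10 is 48952.

48952


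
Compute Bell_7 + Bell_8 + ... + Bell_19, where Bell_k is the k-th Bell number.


Recall Bell_k counts set partitions of a k-set (with Bell_0 = 1 by convention).
Bell_7 through Bell_19: 877, 4140, 21147, 115975, 678570, 4213597, 27644437, 190899322, 1382958545, 10480142147, 82864869804, 682076806159, 5832742205057
Sum = 877 + 4140 + 21147 + 115975 + 678570 + 4213597 + 27644437 + 190899322 + 1382958545 + 10480142147 + 82864869804 + 682076806159 + 5832742205057 = 6609770559777.

6609770559777


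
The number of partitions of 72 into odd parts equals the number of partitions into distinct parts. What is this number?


Computing partitions of 72 into odd parts (1, 3, 5, ...):
Using the generating function prod_{k>=0} 1/(1-x^(2k+1)),
the count is 36352

36352


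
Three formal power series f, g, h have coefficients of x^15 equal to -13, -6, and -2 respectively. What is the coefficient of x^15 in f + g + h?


Series addition is componentwise:
-13 + -6 + -2
= -21

-21


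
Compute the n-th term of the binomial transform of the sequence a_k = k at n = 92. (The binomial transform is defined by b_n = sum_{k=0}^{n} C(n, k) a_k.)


With a_k = k, b_n = sum_{k=0}^{n} C(n, k) k. Using k * C(n, k) = n * C(n-1, k-1) gives b_n = n * sum_{k>=1} C(n-1, k-1) = n * 2^(n-1).
For n = 92: 92 * 2^91 = 92 * 2475880078570760549798248448 = 227780967228509970581438857216.

227780967228509970581438857216


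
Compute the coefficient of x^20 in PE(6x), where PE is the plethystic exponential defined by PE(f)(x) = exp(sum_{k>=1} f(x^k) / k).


With f(x) = 6x, the exponent is sum_{k>=1} 6 x^k / k = 6 * (-ln(1 - x)). Exponentiating:
PE(6x) = exp(-6 ln(1 - x)) = 1/(1 - x)^6.
By the negative binomial expansion, [x^n] 1/(1 - x)^6 = C(n + 5, 5).
For n = 20: C(25, 5) = 53130.

53130


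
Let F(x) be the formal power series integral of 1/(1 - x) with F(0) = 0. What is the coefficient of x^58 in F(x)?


1/(1 - x) = sum_{k>=0} x^k. Integrating termwise and using F(0) = 0 gives
F(x) = sum_{k>=0} x^(k+1) / (k+1) = sum_{m>=1} x^m / m = -ln(1 - x).
So the coefficient of x^58 is 1/58 = 1/58.

1/58


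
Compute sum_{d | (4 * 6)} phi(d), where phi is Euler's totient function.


First, 4 * 6 = 24. One classical identity is sum_{d | n} phi(d) = n (each k in [1, n] has a unique gcd with n, and among the k's with gcd(k, n) = n/d there are phi(d) of them). So the sum equals 24. We also verify directly:
Divisors of 24: 1, 2, 3, 4, 6, 8, 12, 24.
phi values: 1, 1, 2, 2, 2, 4, 4, 8.
Sum = 24.

24


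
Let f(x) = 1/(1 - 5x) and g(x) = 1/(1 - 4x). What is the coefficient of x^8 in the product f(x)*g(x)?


The coefficient of x^n in f*g is the Cauchy product: sum_{k=0}^{n} a^k * b^(n-k).
With a=5, b=4, n=8:
sum_{k=0}^{8} 5^k * 4^(8-k)
= 1690981

1690981


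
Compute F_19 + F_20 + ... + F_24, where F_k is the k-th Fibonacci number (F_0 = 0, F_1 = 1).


Use the identity sum_{k=0}^{N} F_k = F_{N+2} - 1 (which follows from F_{k+2} - F_{k+1} = F_k). Then
sum_{k=19}^{24} F_k = (F_{26} - 1) - (F_{20} - 1) = F_{26} - F_{20}.
Computing: F_{26} = 121393, F_{20} = 6765, so
Sum = 121393 - 6765 = 114628.

114628


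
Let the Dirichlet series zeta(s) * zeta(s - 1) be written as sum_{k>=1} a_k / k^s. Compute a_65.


Convolution gives a_k = sum_{d | k} d * 1 = sum_{d | k} d = sigma(k), the sum of positive divisors of k.
For k = 65, the divisors are 1, 5, 13, 65, so
sigma(65) = 1 + 5 + 13 + 65 = 84.

84


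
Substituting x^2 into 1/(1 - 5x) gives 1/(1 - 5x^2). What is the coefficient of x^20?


The coefficient of x^(2m) in 1/(1 - 5x^2) is 5^m.
With n = 20 = 2*10, the coefficient is 5^10 = 9765625.

9765625


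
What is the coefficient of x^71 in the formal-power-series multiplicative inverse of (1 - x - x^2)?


Let the inverse be f(x) = sum_{k>=0} a_k x^k. From f(x) * (1 - x - x^2) = 1 and matching coefficients:
 x^0: a_0 = 1.
 x^1: a_1 - a_0 = 0, so a_1 = 1.
 x^k (k >= 2): a_k - a_{k-1} - a_{k-2} = 0, i.e. a_k = a_{k-1} + a_{k-2}.
This is the Fibonacci-type recurrence shifted so that a_0 = a_1 = 1.
Iterating: a_0=1, a_1=1, a_2=2, a_3=3, a_4=5, a_5=8, a_6=13, a_7=21, a_8=34, a_9=55, ...
a_71 = 498454011879264.

498454011879264


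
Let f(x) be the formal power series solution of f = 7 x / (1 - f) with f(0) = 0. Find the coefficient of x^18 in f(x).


Apply Lagrange inversion: f = 7 x * phi(f) with phi(t) = 1/(1 - t), so
[x^n] f = 7^n * (1/n) [t^(n-1)] phi(t)^n = 7^n * (1/n) [t^(n-1)] (1 - t)^(-n) = 7^n * (1/n) C(2n - 2, n - 1) = 7^n * C_{n-1}.
For n = 18: C_17 = C(34, 17) / 18 = 2333606220/18 = 129644790.
With the 7^18 = 1628413597910449 factor, the coefficient is 1628413597910449 * 129644790 = 211115338934244599410710.

211115338934244599410710


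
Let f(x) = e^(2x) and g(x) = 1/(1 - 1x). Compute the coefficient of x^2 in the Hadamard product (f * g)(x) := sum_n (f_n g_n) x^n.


Expanding: f_k = 2^k/k! (from e^(2x)) and g_k = 1^k (from 1/(1 - 1x)). So the Hadamard coefficient (f * g)_k = 2^k 1^k / k! = (2)^k / k!.
For k = 2: 2^2/2! = 4/2 = 2.

2


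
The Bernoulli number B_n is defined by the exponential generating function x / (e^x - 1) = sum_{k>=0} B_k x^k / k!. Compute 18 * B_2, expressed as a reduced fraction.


Bernoulli numbers can also be computed recursively via B_0 = 1 and sum_{j=0}^{m} C(m+1, j) B_j = 0 for m >= 1. Odd-index Bernoulli numbers vanish for k >= 3.
Computing B_2 = 1/6, so 18 * B_2 = 18 * 1/6 = 3.

3


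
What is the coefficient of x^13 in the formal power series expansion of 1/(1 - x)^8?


The negative binomial / multiset identity is
1/(1 - x)^r = sum_{k>=0} C(k + r - 1, r - 1) x^k.
Here r = 8 and k = 13, so the coefficient is
C(13 + 7, 7) = C(20, 7)
= 77520

77520


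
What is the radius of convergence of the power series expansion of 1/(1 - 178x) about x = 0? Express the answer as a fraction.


Expanding 1/(1 - 178x) = sum_{k>=0} 178^k x^k, the series converges when |178x| < 1, i.e., |x| < 1/178.
So the radius of convergence is 1/178 = 1/178.

1/178


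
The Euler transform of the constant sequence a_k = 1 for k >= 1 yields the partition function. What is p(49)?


The Euler transform converts the sequence a_k = 1 into the number of integer partitions.
Using the recurrence or dynamic programming:
p(49) = 173525

173525


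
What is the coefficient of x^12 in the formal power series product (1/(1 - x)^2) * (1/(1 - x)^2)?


Combine the factors: (1/(1 - x)^2) * (1/(1 - x)^2) = 1/(1 - x)^4.
Then use 1/(1 - x)^r = sum_{k>=0} C(k + r - 1, r - 1) x^k with r = 4 and k = 12:
C(15, 3) = 455.

455


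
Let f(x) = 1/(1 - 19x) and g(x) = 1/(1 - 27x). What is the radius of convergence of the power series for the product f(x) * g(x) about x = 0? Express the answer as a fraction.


The radius of 1/(1 - 19x) is 1/19 (nearest singularity at x = 1/19), and the radius of 1/(1 - 27x) is 1/27.
The product f(x)*g(x) = 1/((1 - 19x)(1 - 27x)) has singularities at both 1/19 and 1/27, so its radius of convergence is the distance to the nearest one:
min(1/19, 1/27) = 1/27.

1/27


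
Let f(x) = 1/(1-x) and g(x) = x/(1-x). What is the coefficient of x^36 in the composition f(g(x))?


First simplify the composition: f(g(x)) = 1/(1 - x/(1-x)) = (1-x)/((1-x) - x) = (1-x)/(1-2x).
Now extract the coefficient. Write (1-x)/(1-2x) = 1/(1-2x) - x/(1-2x).
The coefficient of x^n in 1/(1-2x) is 2^n, and in x/(1-2x) is 2^(n-1) (for n >= 1).
So the coefficient of x^36 is 2^36 - 2^35 = 68719476736 - 34359738368 = 34359738368.

34359738368


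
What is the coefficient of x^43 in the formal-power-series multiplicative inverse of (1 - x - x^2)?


Let the inverse be f(x) = sum_{k>=0} a_k x^k. From f(x) * (1 - x - x^2) = 1 and matching coefficients:
 x^0: a_0 = 1.
 x^1: a_1 - a_0 = 0, so a_1 = 1.
 x^k (k >= 2): a_k - a_{k-1} - a_{k-2} = 0, i.e. a_k = a_{k-1} + a_{k-2}.
This is the Fibonacci-type recurrence shifted so that a_0 = a_1 = 1.
Iterating: a_0=1, a_1=1, a_2=2, a_3=3, a_4=5, a_5=8, a_6=13, a_7=21, a_8=34, a_9=55, ...
a_43 = 701408733.

701408733


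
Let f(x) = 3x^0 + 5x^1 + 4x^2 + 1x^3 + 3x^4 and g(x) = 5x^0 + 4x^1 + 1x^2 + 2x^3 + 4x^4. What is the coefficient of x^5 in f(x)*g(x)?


Cauchy product at x^5:
5*4 + 4*2 + 1*1 + 3*4
= 41

41


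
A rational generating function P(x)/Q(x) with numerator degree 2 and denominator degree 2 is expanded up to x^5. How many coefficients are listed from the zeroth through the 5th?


Expanding up to x^5 gives the coefficients for x^0, x^1, ..., x^5.
That is 5 + 1 = 6 coefficients in total.

6


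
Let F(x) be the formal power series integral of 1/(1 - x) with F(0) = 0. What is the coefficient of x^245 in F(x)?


1/(1 - x) = sum_{k>=0} x^k. Integrating termwise and using F(0) = 0 gives
F(x) = sum_{k>=0} x^(k+1) / (k+1) = sum_{m>=1} x^m / m = -ln(1 - x).
So the coefficient of x^245 is 1/245 = 1/245.

1/245


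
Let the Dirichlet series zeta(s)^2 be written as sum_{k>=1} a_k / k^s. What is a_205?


The Dirichlet convolution of the constant function 1 with itself gives (1 * 1)(k) = sum_{d | k} 1 = d(k), the number of positive divisors of k.
Since zeta(s) = sum_{k>=1} 1/k^s, we have zeta(s)^2 = sum_{k>=1} d(k)/k^s, so a_k = d(k).
For k = 205: the divisors are 1, 5, 41, 205.
Count = 4.

4


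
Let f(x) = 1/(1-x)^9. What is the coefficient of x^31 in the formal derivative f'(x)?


Differentiate: d/dx [ 1/(1-x)^r ] = r / (1-x)^(r+1).
Here r = 9, so f'(x) = 9 / (1-x)^10.
The expansion of 1/(1-x)^(r+1) has coefficient of x^n equal to C(n+r, r).
So the coefficient of x^31 in f'(x) is
9 * C(40, 9) = 9 * 273438880 = 2460949920

2460949920


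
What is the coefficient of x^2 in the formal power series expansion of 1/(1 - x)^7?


The negative binomial / multiset identity is
1/(1 - x)^r = sum_{k>=0} C(k + r - 1, r - 1) x^k.
Here r = 7 and k = 2, so the coefficient is
C(2 + 6, 6) = C(8, 6)
= 28

28


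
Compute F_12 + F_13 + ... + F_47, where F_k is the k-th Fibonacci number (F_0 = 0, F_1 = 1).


Use the identity sum_{k=0}^{N} F_k = F_{N+2} - 1 (which follows from F_{k+2} - F_{k+1} = F_k). Then
sum_{k=12}^{47} F_k = (F_{49} - 1) - (F_{13} - 1) = F_{49} - F_{13}.
Computing: F_{49} = 7778742049, F_{13} = 233, so
Sum = 7778742049 - 233 = 7778741816.

7778741816


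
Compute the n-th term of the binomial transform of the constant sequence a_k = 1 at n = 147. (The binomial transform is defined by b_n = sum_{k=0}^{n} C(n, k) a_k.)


With a_k = 1 for all k, b_n = sum_{k=0}^{n} C(n, k) = 2^n by the binomial theorem.
For n = 147: 2^147 = 178405961588244985132285746181186892047843328.

178405961588244985132285746181186892047843328


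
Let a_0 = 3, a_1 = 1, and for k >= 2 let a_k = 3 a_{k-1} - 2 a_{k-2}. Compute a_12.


Iterating the recurrence forward:
a_0 = 3
a_1 = 1
a_2 = 3*1 - 2*3 = -3
a_3 = 3*-3 - 2*1 = -11
a_4 = 3*-11 - 2*-3 = -27
a_5 = 3*-27 - 2*-11 = -59
a_6 = 3*-59 - 2*-27 = -123
a_7 = 3*-123 - 2*-59 = -251
a_8 = 3*-251 - 2*-123 = -507
a_9 = 3*-507 - 2*-251 = -1019
a_10 = 3*-1019 - 2*-507 = -2043
a_11 = 3*-2043 - 2*-1019 = -4091
a_12 = 3*-4091 - 2*-2043 = -8187
So a_12 = -8187.

-8187


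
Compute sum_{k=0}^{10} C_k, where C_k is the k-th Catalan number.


C_0 through C_10: 1, 1, 2, 5, 14, 42, 132, 429, 1430, 4862, 16796
Sum = 1 + 1 + 2 + 5 + 14 + 42 + 132 + 429 + 1430 + 4862 + 16796
= 23714

23714


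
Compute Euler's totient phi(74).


phi(n) counts integers in [1, n] coprime to n. Using the multiplicative formula phi(n) = n * prod_{p | n} (1 - 1/p):
74 = 2 * 37, so
phi(74) = 74 * (1 - 1/2) * (1 - 1/37) = 36.

36


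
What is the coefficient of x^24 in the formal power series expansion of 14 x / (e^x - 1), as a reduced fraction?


The exponential generating function for Bernoulli numbers is
x / (e^x - 1) = sum_{k>=0} B_k x^k / k!.
So the coefficient of x^24 in 14 x / (e^x - 1) is 14 B_24 / 24!.
Computing: B_24 = -236364091/2730, 24! = 620448401733239439360000, giving
14 * -236364091/2730 / 620448401733239439360000 = -236364091/120987438337981690675200000.

-236364091/120987438337981690675200000


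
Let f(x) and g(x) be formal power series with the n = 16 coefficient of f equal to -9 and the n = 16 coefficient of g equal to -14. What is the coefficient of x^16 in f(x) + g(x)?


Addition of formal power series is termwise.
The coefficient of x^16 in f + g = -9 + -14
= -23

-23


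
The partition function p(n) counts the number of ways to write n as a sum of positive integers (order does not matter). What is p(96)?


Using the generating function prod_{k>=1} 1/(1-x^k), we compute p(96).
By dynamic programming over parts 1 through 96:
p(96) = 118114304

118114304


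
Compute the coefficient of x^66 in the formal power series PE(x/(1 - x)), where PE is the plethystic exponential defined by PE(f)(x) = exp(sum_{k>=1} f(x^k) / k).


For f(x) = x/(1 - x) we have
sum_{k>=1} f(x^k) / k = sum_{k>=1} (1/k) * x^k / (1 - x^k) = sum_{k, m >= 1} x^(k m) / k,
which after exponentiating simplifies to
PE(x/(1 - x)) = prod_{k>=1} 1 / (1 - x^k).
This is the generating function for the partition function p(n), so the coefficient of x^66 is p(66).
Computing p(66) by dynamic programming over parts 1, 2, ..., 66: p(66) = 2323520.

2323520


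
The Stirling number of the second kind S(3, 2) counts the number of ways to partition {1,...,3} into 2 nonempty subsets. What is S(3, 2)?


Using the explicit formula S(n,k) = (1/k!) sum_{j=0}^{k} (-1)^(k-j) C(k,j) j^n:
S(3, 2) = 3
Equivalently, S(n,k) is n! times the coefficient of x^n in the EGF (e^x - 1)^k / k!.

3


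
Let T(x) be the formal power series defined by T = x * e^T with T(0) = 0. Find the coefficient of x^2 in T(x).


Apply the Lagrange inversion formula: if T = x * phi(T) with phi(t) = e^t, then
[x^n] T = (1/n) [t^(n-1)] phi(t)^n = (1/n) [t^(n-1)] e^(n t) = (1/n) * n^(n-1) / (n-1)! = n^(n-1) / n!.
When c = 1 this is the Cayley count of rooted labeled trees on n vertices, divided by n!.
For n = 2: 2^1 / 2! = 2/2 = 1.

1


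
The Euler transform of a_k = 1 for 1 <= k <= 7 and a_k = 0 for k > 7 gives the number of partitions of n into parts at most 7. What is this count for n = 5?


Partitions of 5 into parts at most 7:
Using generating function (1-x)^(-1)(1-x^2)^(-1)...(1-x^7)^(-1),
the coefficient of x^5 = 7

7


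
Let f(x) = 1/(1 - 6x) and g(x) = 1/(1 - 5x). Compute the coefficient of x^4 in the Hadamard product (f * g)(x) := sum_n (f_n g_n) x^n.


f has coefficients f_k = 6^k and g has coefficients g_k = 5^k, so the Hadamard product has coefficient (f*g)_k = 6^k * 5^k = 30^k.
For k = 4: 30^4 = 810000.

810000
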